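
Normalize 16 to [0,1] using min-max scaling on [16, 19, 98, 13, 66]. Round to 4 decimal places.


Min = 13, Max = 98
Range = 98 - 13 = 85
Scaled = (x - min) / (max - min)
= (16 - 13) / 85
= 3 / 85
= 0.0353

0.0353


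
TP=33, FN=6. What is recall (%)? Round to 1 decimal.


Recall = TP / (TP + FN) * 100
= 33 / (33 + 6)
= 33 / 39
= 0.8462
= 84.6%

84.6


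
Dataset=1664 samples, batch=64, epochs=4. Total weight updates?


Iterations per epoch = 1664 / 64 = 26
Total updates = iterations_per_epoch * epochs
= 26 * 4
= 104

104


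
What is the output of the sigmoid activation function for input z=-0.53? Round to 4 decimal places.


sigmoid(z) = 1 / (1 + exp(-z))
exp(-(-0.53)) = exp(0.53) = 1.6989
1 + 1.6989 = 2.6989
1 / 2.6989 = 0.3705

0.3705


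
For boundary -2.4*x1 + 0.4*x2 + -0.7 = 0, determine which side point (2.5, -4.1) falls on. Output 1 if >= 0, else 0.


Compute -2.4 * 2.5 + 0.4 * -4.1 + -0.7
= -6.0 + -1.64 + -0.7
= -8.34
Since -8.34 < 0, the point is on the negative side.

0


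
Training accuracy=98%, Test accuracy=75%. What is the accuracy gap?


Gap = train_accuracy - test_accuracy
= 98 - 75
= 23%
This large gap strongly indicates overfitting.

23


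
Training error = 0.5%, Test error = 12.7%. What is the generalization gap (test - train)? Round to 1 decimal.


Generalization gap = test_error - train_error
= 12.7 - 0.5
= 12.2%
A large gap suggests overfitting.

12.2


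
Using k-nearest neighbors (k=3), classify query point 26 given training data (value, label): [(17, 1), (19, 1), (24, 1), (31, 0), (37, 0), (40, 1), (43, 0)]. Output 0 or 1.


Distances from query 26:
Point 24 (class 1): distance = 2
Point 31 (class 0): distance = 5
Point 19 (class 1): distance = 7
K=3 nearest neighbors: classes = [1, 0, 1]
Votes for class 1: 2 / 3
Majority vote => class 1

1


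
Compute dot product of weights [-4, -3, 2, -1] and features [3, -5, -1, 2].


Element-wise products:
-4 * 3 = -12
-3 * -5 = 15
2 * -1 = -2
-1 * 2 = -2
Sum = -12 + 15 + -2 + -2
= -1

-1


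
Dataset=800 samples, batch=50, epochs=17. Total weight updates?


Iterations per epoch = 800 / 50 = 16
Total updates = iterations_per_epoch * epochs
= 16 * 17
= 272

272


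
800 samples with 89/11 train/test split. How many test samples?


Train samples = 800 * 89% = 712
Test samples = 800 - 712
= 88

88


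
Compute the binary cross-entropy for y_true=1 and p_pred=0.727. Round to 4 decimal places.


For y=1: Loss = -log(p)
= -log(0.727)
= -(-0.3188)
= 0.3188

0.3188


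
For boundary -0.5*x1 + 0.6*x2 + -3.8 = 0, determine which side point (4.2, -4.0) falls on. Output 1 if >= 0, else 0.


Compute -0.5 * 4.2 + 0.6 * -4.0 + -3.8
= -2.1 + -2.4 + -3.8
= -8.3
Since -8.3 < 0, the point is on the negative side.

0


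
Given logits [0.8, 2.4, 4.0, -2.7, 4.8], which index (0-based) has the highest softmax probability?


Softmax is a monotonic transformation, so it preserves the argmax.
We need to find the index of the maximum logit.
Index 0: 0.8
Index 1: 2.4
Index 2: 4.0
Index 3: -2.7
Index 4: 4.8
Maximum logit = 4.8 at index 4

4


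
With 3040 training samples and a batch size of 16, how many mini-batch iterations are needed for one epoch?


Iterations per epoch = dataset_size / batch_size
= 3040 / 16
= 190

190


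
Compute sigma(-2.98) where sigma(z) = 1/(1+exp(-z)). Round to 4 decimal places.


sigmoid(z) = 1 / (1 + exp(-z))
exp(-(-2.98)) = exp(2.98) = 19.6878
1 + 19.6878 = 20.6878
1 / 20.6878 = 0.0483

0.0483


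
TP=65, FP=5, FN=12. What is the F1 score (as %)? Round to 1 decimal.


Precision = TP / (TP + FP) = 65 / 70 = 0.9286
Recall = TP / (TP + FN) = 65 / 77 = 0.8442
F1 = 2 * P * R / (P + R)
= 2 * 0.9286 * 0.8442 / (0.9286 + 0.8442)
= 1.5677 / 1.7727
= 0.8844
As percentage: 88.4%

88.4


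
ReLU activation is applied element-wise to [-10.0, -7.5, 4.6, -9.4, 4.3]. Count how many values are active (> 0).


ReLU(x) = max(0, x) for each element:
ReLU(-10.0) = 0
ReLU(-7.5) = 0
ReLU(4.6) = 4.6
ReLU(-9.4) = 0
ReLU(4.3) = 4.3
Active neurons (>0): 2

2


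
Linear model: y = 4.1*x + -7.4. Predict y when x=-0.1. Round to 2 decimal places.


y = 4.1 * -0.1 + (-7.4)
= -0.41 + (-7.4)
= -7.81

-7.81


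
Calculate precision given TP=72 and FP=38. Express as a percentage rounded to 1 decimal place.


Precision = TP / (TP + FP) * 100
= 72 / (72 + 38)
= 72 / 110
= 0.6545
= 65.5%

65.5


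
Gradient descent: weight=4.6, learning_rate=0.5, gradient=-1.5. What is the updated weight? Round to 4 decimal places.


w_new = w_old - lr * gradient
= 4.6 - 0.5 * -1.5
= 4.6 - (-0.75)
= 5.3500

5.3500


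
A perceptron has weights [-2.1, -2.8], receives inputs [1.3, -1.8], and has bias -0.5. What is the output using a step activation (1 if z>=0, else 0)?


z = w . x + b
= -2.1*1.3 + -2.8*-1.8 + -0.5
= -2.73 + 5.04 + -0.5
= 2.31 + -0.5
= 1.81
Since z = 1.81 >= 0, output = 1

1


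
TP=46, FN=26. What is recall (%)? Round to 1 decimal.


Recall = TP / (TP + FN) * 100
= 46 / (46 + 26)
= 46 / 72
= 0.6389
= 63.9%

63.9


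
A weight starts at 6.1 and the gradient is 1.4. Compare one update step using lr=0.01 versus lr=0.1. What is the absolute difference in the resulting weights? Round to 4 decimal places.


With lr=0.01: w_new = 6.1 - 0.01 * 1.4 = 6.086
With lr=0.1: w_new = 6.1 - 0.1 * 1.4 = 5.96
Absolute difference = |6.086 - 5.96|
= 0.1260

0.1260


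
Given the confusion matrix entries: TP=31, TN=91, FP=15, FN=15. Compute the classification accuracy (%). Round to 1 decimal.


Accuracy = (TP + TN) / (TP + TN + FP + FN) * 100
= (31 + 91) / (31 + 91 + 15 + 15)
= 122 / 152
= 0.8026
= 80.3%

80.3


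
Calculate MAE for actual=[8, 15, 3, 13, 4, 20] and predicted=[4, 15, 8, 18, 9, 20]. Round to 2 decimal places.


Absolute errors: [4, 0, 5, 5, 5, 0]
Sum of absolute errors = 19
MAE = 19 / 6 = 3.17

3.17


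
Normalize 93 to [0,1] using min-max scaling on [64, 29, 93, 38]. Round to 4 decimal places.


Min = 29, Max = 93
Range = 93 - 29 = 64
Scaled = (x - min) / (max - min)
= (93 - 29) / 64
= 64 / 64
= 1.0000

1.0000


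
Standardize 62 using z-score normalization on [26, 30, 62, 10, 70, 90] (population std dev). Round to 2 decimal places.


Mean = (26 + 30 + 62 + 10 + 70 + 90) / 6 = 48.0
Variance = sum((x_i - mean)^2) / n = 782.6667
Std = sqrt(782.6667) = 27.9762
Z = (x - mean) / std
= (62 - 48.0) / 27.9762
= 14.0 / 27.9762
= 0.50

0.50


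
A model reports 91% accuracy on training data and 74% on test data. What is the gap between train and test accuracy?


Gap = train_accuracy - test_accuracy
= 91 - 74
= 17%
This gap suggests the model is overfitting.

17


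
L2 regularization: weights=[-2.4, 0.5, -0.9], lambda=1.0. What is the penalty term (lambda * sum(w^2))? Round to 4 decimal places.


Squaring each weight:
(-2.4)^2 = 5.76
0.5^2 = 0.25
(-0.9)^2 = 0.81
Sum of squares = 6.82
Penalty = 1.0 * 6.82 = 6.8200

6.8200


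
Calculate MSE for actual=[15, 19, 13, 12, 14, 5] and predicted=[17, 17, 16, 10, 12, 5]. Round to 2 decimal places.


Differences: [-2, 2, -3, 2, 2, 0]
Squared errors: [4, 4, 9, 4, 4, 0]
Sum of squared errors = 25
MSE = 25 / 6 = 4.17

4.17


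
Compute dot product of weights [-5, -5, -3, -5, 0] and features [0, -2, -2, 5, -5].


Element-wise products:
-5 * 0 = 0
-5 * -2 = 10
-3 * -2 = 6
-5 * 5 = -25
0 * -5 = 0
Sum = 0 + 10 + 6 + -25 + 0
= -9

-9


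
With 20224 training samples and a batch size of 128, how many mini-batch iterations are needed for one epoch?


Iterations per epoch = dataset_size / batch_size
= 20224 / 128
= 158

158


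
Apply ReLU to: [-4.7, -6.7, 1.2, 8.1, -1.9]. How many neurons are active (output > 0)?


ReLU(x) = max(0, x) for each element:
ReLU(-4.7) = 0
ReLU(-6.7) = 0
ReLU(1.2) = 1.2
ReLU(8.1) = 8.1
ReLU(-1.9) = 0
Active neurons (>0): 2

2


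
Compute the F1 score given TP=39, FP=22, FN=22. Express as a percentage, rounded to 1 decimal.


Precision = TP / (TP + FP) = 39 / 61 = 0.6393
Recall = TP / (TP + FN) = 39 / 61 = 0.6393
F1 = 2 * P * R / (P + R)
= 2 * 0.6393 * 0.6393 / (0.6393 + 0.6393)
= 0.8175 / 1.2787
= 0.6393
As percentage: 63.9%

63.9


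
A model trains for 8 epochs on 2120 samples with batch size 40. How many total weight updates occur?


Iterations per epoch = 2120 / 40 = 53
Total updates = iterations_per_epoch * epochs
= 53 * 8
= 424

424


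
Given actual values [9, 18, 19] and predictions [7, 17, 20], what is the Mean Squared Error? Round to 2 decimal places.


Differences: [2, 1, -1]
Squared errors: [4, 1, 1]
Sum of squared errors = 6
MSE = 6 / 3 = 2.00

2.00


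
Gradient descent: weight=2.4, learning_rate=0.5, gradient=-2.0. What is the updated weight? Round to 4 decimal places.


w_new = w_old - lr * gradient
= 2.4 - 0.5 * -2.0
= 2.4 - (-1.0)
= 3.4000

3.4000


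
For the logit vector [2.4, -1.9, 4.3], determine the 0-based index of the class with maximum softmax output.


Softmax is a monotonic transformation, so it preserves the argmax.
We need to find the index of the maximum logit.
Index 0: 2.4
Index 1: -1.9
Index 2: 4.3
Maximum logit = 4.3 at index 2

2


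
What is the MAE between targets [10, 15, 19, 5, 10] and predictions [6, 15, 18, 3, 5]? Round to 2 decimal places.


Absolute errors: [4, 0, 1, 2, 5]
Sum of absolute errors = 12
MAE = 12 / 5 = 2.40

2.40


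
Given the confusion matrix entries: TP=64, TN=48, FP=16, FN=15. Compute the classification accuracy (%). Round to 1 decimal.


Accuracy = (TP + TN) / (TP + TN + FP + FN) * 100
= (64 + 48) / (64 + 48 + 16 + 15)
= 112 / 143
= 0.7832
= 78.3%

78.3


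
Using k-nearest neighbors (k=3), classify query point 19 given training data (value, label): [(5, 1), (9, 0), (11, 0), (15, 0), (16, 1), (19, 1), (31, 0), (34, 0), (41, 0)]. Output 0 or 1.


Distances from query 19:
Point 19 (class 1): distance = 0
Point 16 (class 1): distance = 3
Point 15 (class 0): distance = 4
K=3 nearest neighbors: classes = [1, 1, 0]
Votes for class 1: 2 / 3
Majority vote => class 1

1


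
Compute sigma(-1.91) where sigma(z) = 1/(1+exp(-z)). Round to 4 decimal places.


sigmoid(z) = 1 / (1 + exp(-z))
exp(-(-1.91)) = exp(1.91) = 6.7531
1 + 6.7531 = 7.7531
1 / 7.7531 = 0.1290

0.1290


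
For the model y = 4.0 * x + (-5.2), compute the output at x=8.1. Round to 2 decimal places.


y = 4.0 * 8.1 + (-5.2)
= 32.4 + (-5.2)
= 27.20

27.20


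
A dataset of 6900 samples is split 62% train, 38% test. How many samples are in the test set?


Train samples = 6900 * 62% = 4278
Test samples = 6900 - 4278
= 2622

2622


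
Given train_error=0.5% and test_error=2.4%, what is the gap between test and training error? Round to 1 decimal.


Generalization gap = test_error - train_error
= 2.4 - 0.5
= 1.9%
A small gap suggests good generalization.

1.9


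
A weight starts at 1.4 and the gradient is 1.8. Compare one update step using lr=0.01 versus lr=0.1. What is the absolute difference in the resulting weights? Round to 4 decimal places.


With lr=0.01: w_new = 1.4 - 0.01 * 1.8 = 1.382
With lr=0.1: w_new = 1.4 - 0.1 * 1.8 = 1.22
Absolute difference = |1.382 - 1.22|
= 0.1620

0.1620


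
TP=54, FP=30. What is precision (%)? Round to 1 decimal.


Precision = TP / (TP + FP) * 100
= 54 / (54 + 30)
= 54 / 84
= 0.6429
= 64.3%

64.3


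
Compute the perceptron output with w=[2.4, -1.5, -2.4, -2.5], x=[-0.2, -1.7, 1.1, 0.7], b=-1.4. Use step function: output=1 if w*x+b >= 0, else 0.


z = w . x + b
= 2.4*-0.2 + -1.5*-1.7 + -2.4*1.1 + -2.5*0.7 + -1.4
= -0.48 + 2.55 + -2.64 + -1.75 + -1.4
= -2.32 + -1.4
= -3.72
Since z = -3.72 < 0, output = 0

0


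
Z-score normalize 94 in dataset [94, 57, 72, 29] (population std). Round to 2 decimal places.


Mean = (94 + 57 + 72 + 29) / 4 = 63.0
Variance = sum((x_i - mean)^2) / n = 558.5
Std = sqrt(558.5) = 23.6326
Z = (x - mean) / std
= (94 - 63.0) / 23.6326
= 31.0 / 23.6326
= 1.31

1.31


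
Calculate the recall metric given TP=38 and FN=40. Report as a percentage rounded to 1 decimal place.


Recall = TP / (TP + FN) * 100
= 38 / (38 + 40)
= 38 / 78
= 0.4872
= 48.7%

48.7


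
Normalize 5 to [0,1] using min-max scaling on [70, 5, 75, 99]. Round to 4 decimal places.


Min = 5, Max = 99
Range = 99 - 5 = 94
Scaled = (x - min) / (max - min)
= (5 - 5) / 94
= 0 / 94
= 0.0000

0.0000


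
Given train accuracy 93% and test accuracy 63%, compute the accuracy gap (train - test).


Gap = train_accuracy - test_accuracy
= 93 - 63
= 30%
This large gap strongly indicates overfitting.

30


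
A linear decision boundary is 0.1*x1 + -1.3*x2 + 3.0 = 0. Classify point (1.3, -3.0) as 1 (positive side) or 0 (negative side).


Compute 0.1 * 1.3 + -1.3 * -3.0 + 3.0
= 0.13 + 3.9 + 3.0
= 7.03
Since 7.03 >= 0, the point is on the positive side.

1


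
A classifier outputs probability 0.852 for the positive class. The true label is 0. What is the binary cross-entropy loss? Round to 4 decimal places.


For y=0: Loss = -log(1-p)
= -log(1 - 0.852)
= -log(0.148)
= -(-1.9105)
= 1.9105

1.9105


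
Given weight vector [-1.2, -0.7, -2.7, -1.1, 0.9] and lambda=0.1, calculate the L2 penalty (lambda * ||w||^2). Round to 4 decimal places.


Squaring each weight:
(-1.2)^2 = 1.44
(-0.7)^2 = 0.49
(-2.7)^2 = 7.29
(-1.1)^2 = 1.21
0.9^2 = 0.81
Sum of squares = 11.24
Penalty = 0.1 * 11.24 = 1.1240

1.1240


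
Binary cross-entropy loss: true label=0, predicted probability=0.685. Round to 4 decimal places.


For y=0: Loss = -log(1-p)
= -log(1 - 0.685)
= -log(0.315)
= -(-1.1552)
= 1.1552

1.1552


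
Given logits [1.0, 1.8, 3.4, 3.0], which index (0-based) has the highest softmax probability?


Softmax is a monotonic transformation, so it preserves the argmax.
We need to find the index of the maximum logit.
Index 0: 1.0
Index 1: 1.8
Index 2: 3.4
Index 3: 3.0
Maximum logit = 3.4 at index 2

2


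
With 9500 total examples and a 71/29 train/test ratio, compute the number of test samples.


Train samples = 9500 * 71% = 6745
Test samples = 9500 - 6745
= 2755

2755


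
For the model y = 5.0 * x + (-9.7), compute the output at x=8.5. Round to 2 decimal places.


y = 5.0 * 8.5 + (-9.7)
= 42.5 + (-9.7)
= 32.80

32.80


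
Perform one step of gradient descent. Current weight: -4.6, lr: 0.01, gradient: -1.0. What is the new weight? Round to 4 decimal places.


w_new = w_old - lr * gradient
= -4.6 - 0.01 * -1.0
= -4.6 - (-0.01)
= -4.5900

-4.5900


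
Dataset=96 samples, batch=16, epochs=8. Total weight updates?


Iterations per epoch = 96 / 16 = 6
Total updates = iterations_per_epoch * epochs
= 6 * 8
= 48

48


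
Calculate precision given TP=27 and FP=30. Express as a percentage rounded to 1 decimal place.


Precision = TP / (TP + FP) * 100
= 27 / (27 + 30)
= 27 / 57
= 0.4737
= 47.4%

47.4


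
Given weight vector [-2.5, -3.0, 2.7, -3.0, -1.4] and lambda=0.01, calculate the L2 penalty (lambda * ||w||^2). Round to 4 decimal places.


Squaring each weight:
(-2.5)^2 = 6.25
(-3.0)^2 = 9.0
2.7^2 = 7.29
(-3.0)^2 = 9.0
(-1.4)^2 = 1.96
Sum of squares = 33.5
Penalty = 0.01 * 33.5 = 0.3350

0.3350


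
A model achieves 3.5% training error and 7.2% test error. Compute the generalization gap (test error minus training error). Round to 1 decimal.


Generalization gap = test_error - train_error
= 7.2 - 3.5
= 3.7%
A moderate gap.

3.7


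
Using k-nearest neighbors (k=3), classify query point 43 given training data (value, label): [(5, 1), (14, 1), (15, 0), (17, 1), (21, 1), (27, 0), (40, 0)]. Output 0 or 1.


Distances from query 43:
Point 40 (class 0): distance = 3
Point 27 (class 0): distance = 16
Point 21 (class 1): distance = 22
K=3 nearest neighbors: classes = [0, 0, 1]
Votes for class 1: 1 / 3
Majority vote => class 0

0


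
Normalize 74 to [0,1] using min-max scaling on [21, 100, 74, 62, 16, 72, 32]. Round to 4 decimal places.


Min = 16, Max = 100
Range = 100 - 16 = 84
Scaled = (x - min) / (max - min)
= (74 - 16) / 84
= 58 / 84
= 0.6905

0.6905


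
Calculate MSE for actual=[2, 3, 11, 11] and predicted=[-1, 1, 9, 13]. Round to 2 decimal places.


Differences: [3, 2, 2, -2]
Squared errors: [9, 4, 4, 4]
Sum of squared errors = 21
MSE = 21 / 4 = 5.25

5.25


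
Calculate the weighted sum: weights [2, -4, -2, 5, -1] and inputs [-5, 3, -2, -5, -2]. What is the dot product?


Element-wise products:
2 * -5 = -10
-4 * 3 = -12
-2 * -2 = 4
5 * -5 = -25
-1 * -2 = 2
Sum = -10 + -12 + 4 + -25 + 2
= -41

-41


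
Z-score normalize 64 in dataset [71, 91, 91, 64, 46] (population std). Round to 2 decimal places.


Mean = (71 + 91 + 91 + 64 + 46) / 5 = 72.6
Variance = sum((x_i - mean)^2) / n = 292.24
Std = sqrt(292.24) = 17.095
Z = (x - mean) / std
= (64 - 72.6) / 17.095
= -8.6 / 17.095
= -0.50

-0.50


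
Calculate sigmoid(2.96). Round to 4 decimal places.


sigmoid(z) = 1 / (1 + exp(-z))
exp(-(2.96)) = exp(-2.96) = 0.0518
1 + 0.0518 = 1.0518
1 / 1.0518 = 0.9507

0.9507


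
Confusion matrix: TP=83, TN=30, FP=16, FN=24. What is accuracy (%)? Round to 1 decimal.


Accuracy = (TP + TN) / (TP + TN + FP + FN) * 100
= (83 + 30) / (83 + 30 + 16 + 24)
= 113 / 153
= 0.7386
= 73.9%

73.9


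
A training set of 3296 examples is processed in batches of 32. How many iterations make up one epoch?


Iterations per epoch = dataset_size / batch_size
= 3296 / 32
= 103

103


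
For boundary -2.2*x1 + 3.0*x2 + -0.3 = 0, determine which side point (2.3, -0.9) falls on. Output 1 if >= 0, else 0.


Compute -2.2 * 2.3 + 3.0 * -0.9 + -0.3
= -5.06 + -2.7 + -0.3
= -8.06
Since -8.06 < 0, the point is on the negative side.

0


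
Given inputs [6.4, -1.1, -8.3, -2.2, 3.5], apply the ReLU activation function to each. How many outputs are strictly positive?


ReLU(x) = max(0, x) for each element:
ReLU(6.4) = 6.4
ReLU(-1.1) = 0
ReLU(-8.3) = 0
ReLU(-2.2) = 0
ReLU(3.5) = 3.5
Active neurons (>0): 2

2


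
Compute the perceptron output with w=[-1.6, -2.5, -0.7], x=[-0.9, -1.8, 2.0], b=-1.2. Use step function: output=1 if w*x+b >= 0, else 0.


z = w . x + b
= -1.6*-0.9 + -2.5*-1.8 + -0.7*2.0 + -1.2
= 1.44 + 4.5 + -1.4 + -1.2
= 4.54 + -1.2
= 3.34
Since z = 3.34 >= 0, output = 1

1


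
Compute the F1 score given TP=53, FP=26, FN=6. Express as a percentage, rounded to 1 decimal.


Precision = TP / (TP + FP) = 53 / 79 = 0.6709
Recall = TP / (TP + FN) = 53 / 59 = 0.8983
F1 = 2 * P * R / (P + R)
= 2 * 0.6709 * 0.8983 / (0.6709 + 0.8983)
= 1.2053 / 1.5692
= 0.7681
As percentage: 76.8%

76.8


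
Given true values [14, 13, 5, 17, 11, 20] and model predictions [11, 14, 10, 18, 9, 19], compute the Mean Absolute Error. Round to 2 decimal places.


Absolute errors: [3, 1, 5, 1, 2, 1]
Sum of absolute errors = 13
MAE = 13 / 6 = 2.17

2.17


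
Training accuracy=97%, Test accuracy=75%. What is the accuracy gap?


Gap = train_accuracy - test_accuracy
= 97 - 75
= 22%
This large gap strongly indicates overfitting.

22


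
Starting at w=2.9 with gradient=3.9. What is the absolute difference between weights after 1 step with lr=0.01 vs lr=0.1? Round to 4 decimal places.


With lr=0.01: w_new = 2.9 - 0.01 * 3.9 = 2.861
With lr=0.1: w_new = 2.9 - 0.1 * 3.9 = 2.51
Absolute difference = |2.861 - 2.51|
= 0.3510

0.3510


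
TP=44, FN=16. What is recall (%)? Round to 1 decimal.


Recall = TP / (TP + FN) * 100
= 44 / (44 + 16)
= 44 / 60
= 0.7333
= 73.3%

73.3


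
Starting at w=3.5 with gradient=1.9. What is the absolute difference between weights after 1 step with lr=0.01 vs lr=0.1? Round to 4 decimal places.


With lr=0.01: w_new = 3.5 - 0.01 * 1.9 = 3.481
With lr=0.1: w_new = 3.5 - 0.1 * 1.9 = 3.31
Absolute difference = |3.481 - 3.31|
= 0.1710

0.1710


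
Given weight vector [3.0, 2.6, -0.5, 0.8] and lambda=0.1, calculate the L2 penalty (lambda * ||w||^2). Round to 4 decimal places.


Squaring each weight:
3.0^2 = 9.0
2.6^2 = 6.76
(-0.5)^2 = 0.25
0.8^2 = 0.64
Sum of squares = 16.65
Penalty = 0.1 * 16.65 = 1.6650

1.6650


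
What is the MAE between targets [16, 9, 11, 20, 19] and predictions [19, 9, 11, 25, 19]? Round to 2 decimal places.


Absolute errors: [3, 0, 0, 5, 0]
Sum of absolute errors = 8
MAE = 8 / 5 = 1.60

1.60


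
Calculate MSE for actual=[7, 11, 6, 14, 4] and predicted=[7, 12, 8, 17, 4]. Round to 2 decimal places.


Differences: [0, -1, -2, -3, 0]
Squared errors: [0, 1, 4, 9, 0]
Sum of squared errors = 14
MSE = 14 / 5 = 2.80

2.80


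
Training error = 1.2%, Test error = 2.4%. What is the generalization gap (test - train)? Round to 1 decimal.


Generalization gap = test_error - train_error
= 2.4 - 1.2
= 1.2%
A small gap suggests good generalization.

1.2


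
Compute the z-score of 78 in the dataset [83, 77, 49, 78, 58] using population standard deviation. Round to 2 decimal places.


Mean = (83 + 77 + 49 + 78 + 58) / 5 = 69.0
Variance = sum((x_i - mean)^2) / n = 172.4
Std = sqrt(172.4) = 13.1301
Z = (x - mean) / std
= (78 - 69.0) / 13.1301
= 9.0 / 13.1301
= 0.69

0.69


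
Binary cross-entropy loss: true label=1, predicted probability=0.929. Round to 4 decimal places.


For y=1: Loss = -log(p)
= -log(0.929)
= -(-0.0736)
= 0.0736

0.0736


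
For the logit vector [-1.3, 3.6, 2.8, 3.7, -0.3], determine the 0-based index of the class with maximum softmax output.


Softmax is a monotonic transformation, so it preserves the argmax.
We need to find the index of the maximum logit.
Index 0: -1.3
Index 1: 3.6
Index 2: 2.8
Index 3: 3.7
Index 4: -0.3
Maximum logit = 3.7 at index 3

3


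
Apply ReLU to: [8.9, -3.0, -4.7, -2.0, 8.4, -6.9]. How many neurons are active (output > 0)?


ReLU(x) = max(0, x) for each element:
ReLU(8.9) = 8.9
ReLU(-3.0) = 0
ReLU(-4.7) = 0
ReLU(-2.0) = 0
ReLU(8.4) = 8.4
ReLU(-6.9) = 0
Active neurons (>0): 2

2


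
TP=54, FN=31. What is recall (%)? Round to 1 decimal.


Recall = TP / (TP + FN) * 100
= 54 / (54 + 31)
= 54 / 85
= 0.6353
= 63.5%

63.5


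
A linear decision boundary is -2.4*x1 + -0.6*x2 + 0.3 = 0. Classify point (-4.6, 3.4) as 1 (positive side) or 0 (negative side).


Compute -2.4 * -4.6 + -0.6 * 3.4 + 0.3
= 11.04 + -2.04 + 0.3
= 9.3
Since 9.3 >= 0, the point is on the positive side.

1


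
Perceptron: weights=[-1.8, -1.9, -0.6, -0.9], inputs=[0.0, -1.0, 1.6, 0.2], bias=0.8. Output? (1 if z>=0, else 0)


z = w . x + b
= -1.8*0.0 + -1.9*-1.0 + -0.6*1.6 + -0.9*0.2 + 0.8
= -0.0 + 1.9 + -0.96 + -0.18 + 0.8
= 0.76 + 0.8
= 1.56
Since z = 1.56 >= 0, output = 1

1


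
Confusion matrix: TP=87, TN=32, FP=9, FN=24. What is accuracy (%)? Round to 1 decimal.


Accuracy = (TP + TN) / (TP + TN + FP + FN) * 100
= (87 + 32) / (87 + 32 + 9 + 24)
= 119 / 152
= 0.7829
= 78.3%

78.3


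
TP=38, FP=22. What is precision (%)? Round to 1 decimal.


Precision = TP / (TP + FP) * 100
= 38 / (38 + 22)
= 38 / 60
= 0.6333
= 63.3%

63.3


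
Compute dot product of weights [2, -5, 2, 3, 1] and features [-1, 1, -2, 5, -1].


Element-wise products:
2 * -1 = -2
-5 * 1 = -5
2 * -2 = -4
3 * 5 = 15
1 * -1 = -1
Sum = -2 + -5 + -4 + 15 + -1
= 3

3


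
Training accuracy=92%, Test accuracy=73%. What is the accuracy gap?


Gap = train_accuracy - test_accuracy
= 92 - 73
= 19%
This gap suggests the model is overfitting.

19


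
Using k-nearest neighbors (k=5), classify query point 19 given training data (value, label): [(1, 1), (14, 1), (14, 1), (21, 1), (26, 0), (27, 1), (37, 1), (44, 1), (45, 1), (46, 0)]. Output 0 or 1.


Distances from query 19:
Point 21 (class 1): distance = 2
Point 14 (class 1): distance = 5
Point 14 (class 1): distance = 5
Point 26 (class 0): distance = 7
Point 27 (class 1): distance = 8
K=5 nearest neighbors: classes = [1, 1, 1, 0, 1]
Votes for class 1: 4 / 5
Majority vote => class 1

1


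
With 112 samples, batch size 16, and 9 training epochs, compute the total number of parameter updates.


Iterations per epoch = 112 / 16 = 7
Total updates = iterations_per_epoch * epochs
= 7 * 9
= 63

63


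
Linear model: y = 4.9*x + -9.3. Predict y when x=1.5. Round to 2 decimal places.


y = 4.9 * 1.5 + (-9.3)
= 7.35 + (-9.3)
= -1.95

-1.95


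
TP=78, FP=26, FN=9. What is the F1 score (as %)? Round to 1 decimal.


Precision = TP / (TP + FP) = 78 / 104 = 0.75
Recall = TP / (TP + FN) = 78 / 87 = 0.8966
F1 = 2 * P * R / (P + R)
= 2 * 0.75 * 0.8966 / (0.75 + 0.8966)
= 1.3448 / 1.6466
= 0.8168
As percentage: 81.7%

81.7


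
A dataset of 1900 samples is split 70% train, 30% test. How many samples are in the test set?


Train samples = 1900 * 70% = 1330
Test samples = 1900 - 1330
= 570

570


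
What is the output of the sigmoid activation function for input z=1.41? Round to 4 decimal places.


sigmoid(z) = 1 / (1 + exp(-z))
exp(-(1.41)) = exp(-1.41) = 0.2441
1 + 0.2441 = 1.2441
1 / 1.2441 = 0.8038

0.8038


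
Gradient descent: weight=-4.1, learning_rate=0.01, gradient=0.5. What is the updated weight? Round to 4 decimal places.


w_new = w_old - lr * gradient
= -4.1 - 0.01 * 0.5
= -4.1 - (0.005)
= -4.1050

-4.1050


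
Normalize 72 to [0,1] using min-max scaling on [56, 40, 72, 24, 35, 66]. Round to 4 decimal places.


Min = 24, Max = 72
Range = 72 - 24 = 48
Scaled = (x - min) / (max - min)
= (72 - 24) / 48
= 48 / 48
= 1.0000

1.0000


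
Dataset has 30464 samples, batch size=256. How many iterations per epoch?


Iterations per epoch = dataset_size / batch_size
= 30464 / 256
= 119

119


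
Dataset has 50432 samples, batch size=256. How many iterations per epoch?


Iterations per epoch = dataset_size / batch_size
= 50432 / 256
= 197

197


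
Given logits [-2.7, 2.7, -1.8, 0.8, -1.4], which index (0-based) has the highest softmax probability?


Softmax is a monotonic transformation, so it preserves the argmax.
We need to find the index of the maximum logit.
Index 0: -2.7
Index 1: 2.7
Index 2: -1.8
Index 3: 0.8
Index 4: -1.4
Maximum logit = 2.7 at index 1

1


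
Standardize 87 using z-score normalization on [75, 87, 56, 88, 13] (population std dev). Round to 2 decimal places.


Mean = (75 + 87 + 56 + 88 + 13) / 5 = 63.8
Variance = sum((x_i - mean)^2) / n = 778.16
Std = sqrt(778.16) = 27.8955
Z = (x - mean) / std
= (87 - 63.8) / 27.8955
= 23.2 / 27.8955
= 0.83

0.83


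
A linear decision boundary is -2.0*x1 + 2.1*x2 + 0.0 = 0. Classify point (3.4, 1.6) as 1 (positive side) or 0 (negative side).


Compute -2.0 * 3.4 + 2.1 * 1.6 + 0.0
= -6.8 + 3.36 + 0.0
= -3.44
Since -3.44 < 0, the point is on the negative side.

0


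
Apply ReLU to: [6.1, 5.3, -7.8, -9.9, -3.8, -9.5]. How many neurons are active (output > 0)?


ReLU(x) = max(0, x) for each element:
ReLU(6.1) = 6.1
ReLU(5.3) = 5.3
ReLU(-7.8) = 0
ReLU(-9.9) = 0
ReLU(-3.8) = 0
ReLU(-9.5) = 0
Active neurons (>0): 2

2


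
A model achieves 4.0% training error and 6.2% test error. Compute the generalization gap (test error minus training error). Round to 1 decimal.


Generalization gap = test_error - train_error
= 6.2 - 4.0
= 2.2%
A moderate gap.

2.2


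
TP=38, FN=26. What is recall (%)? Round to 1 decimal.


Recall = TP / (TP + FN) * 100
= 38 / (38 + 26)
= 38 / 64
= 0.5938
= 59.4%

59.4


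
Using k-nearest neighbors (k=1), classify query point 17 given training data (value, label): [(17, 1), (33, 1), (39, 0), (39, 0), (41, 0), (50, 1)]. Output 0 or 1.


Distances from query 17:
Point 17 (class 1): distance = 0
K=1 nearest neighbors: classes = [1]
Votes for class 1: 1 / 1
Majority vote => class 1

1


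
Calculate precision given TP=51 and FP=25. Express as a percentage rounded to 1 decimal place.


Precision = TP / (TP + FP) * 100
= 51 / (51 + 25)
= 51 / 76
= 0.6711
= 67.1%

67.1


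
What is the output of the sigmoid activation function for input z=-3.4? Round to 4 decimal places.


sigmoid(z) = 1 / (1 + exp(-z))
exp(-(-3.4)) = exp(3.4) = 29.9641
1 + 29.9641 = 30.9641
1 / 30.9641 = 0.0323

0.0323


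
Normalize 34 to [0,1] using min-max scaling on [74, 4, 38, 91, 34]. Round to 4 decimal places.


Min = 4, Max = 91
Range = 91 - 4 = 87
Scaled = (x - min) / (max - min)
= (34 - 4) / 87
= 30 / 87
= 0.3448

0.3448


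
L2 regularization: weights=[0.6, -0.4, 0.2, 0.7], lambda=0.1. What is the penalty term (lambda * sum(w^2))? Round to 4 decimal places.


Squaring each weight:
0.6^2 = 0.36
(-0.4)^2 = 0.16
0.2^2 = 0.04
0.7^2 = 0.49
Sum of squares = 1.05
Penalty = 0.1 * 1.05 = 0.1050

0.1050


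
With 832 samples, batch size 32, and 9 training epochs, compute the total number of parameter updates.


Iterations per epoch = 832 / 32 = 26
Total updates = iterations_per_epoch * epochs
= 26 * 9
= 234

234


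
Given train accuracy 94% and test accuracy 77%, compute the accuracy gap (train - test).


Gap = train_accuracy - test_accuracy
= 94 - 77
= 17%
This gap suggests the model is overfitting.

17


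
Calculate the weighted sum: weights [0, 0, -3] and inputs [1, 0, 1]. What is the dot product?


Element-wise products:
0 * 1 = 0
0 * 0 = 0
-3 * 1 = -3
Sum = 0 + 0 + -3
= -3

-3


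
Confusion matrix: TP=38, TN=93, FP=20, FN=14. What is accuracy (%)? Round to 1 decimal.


Accuracy = (TP + TN) / (TP + TN + FP + FN) * 100
= (38 + 93) / (38 + 93 + 20 + 14)
= 131 / 165
= 0.7939
= 79.4%

79.4


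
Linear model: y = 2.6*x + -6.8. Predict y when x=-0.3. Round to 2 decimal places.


y = 2.6 * -0.3 + (-6.8)
= -0.78 + (-6.8)
= -7.58

-7.58


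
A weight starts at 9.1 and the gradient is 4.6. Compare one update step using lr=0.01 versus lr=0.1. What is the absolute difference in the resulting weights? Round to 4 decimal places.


With lr=0.01: w_new = 9.1 - 0.01 * 4.6 = 9.054
With lr=0.1: w_new = 9.1 - 0.1 * 4.6 = 8.64
Absolute difference = |9.054 - 8.64|
= 0.4140

0.4140


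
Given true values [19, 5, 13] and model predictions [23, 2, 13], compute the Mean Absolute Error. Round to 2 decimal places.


Absolute errors: [4, 3, 0]
Sum of absolute errors = 7
MAE = 7 / 3 = 2.33

2.33


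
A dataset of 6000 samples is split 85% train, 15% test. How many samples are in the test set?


Train samples = 6000 * 85% = 5100
Test samples = 6000 - 5100
= 900

900


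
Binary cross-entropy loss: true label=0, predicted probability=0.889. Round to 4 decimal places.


For y=0: Loss = -log(1-p)
= -log(1 - 0.889)
= -log(0.111)
= -(-2.1982)
= 2.1982

2.1982


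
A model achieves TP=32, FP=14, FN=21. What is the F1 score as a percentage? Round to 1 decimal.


Precision = TP / (TP + FP) = 32 / 46 = 0.6957
Recall = TP / (TP + FN) = 32 / 53 = 0.6038
F1 = 2 * P * R / (P + R)
= 2 * 0.6957 * 0.6038 / (0.6957 + 0.6038)
= 0.84 / 1.2994
= 0.6465
As percentage: 64.6%

64.6


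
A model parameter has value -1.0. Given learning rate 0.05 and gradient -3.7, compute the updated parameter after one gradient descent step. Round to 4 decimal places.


w_new = w_old - lr * gradient
= -1.0 - 0.05 * -3.7
= -1.0 - (-0.185)
= -0.8150

-0.8150


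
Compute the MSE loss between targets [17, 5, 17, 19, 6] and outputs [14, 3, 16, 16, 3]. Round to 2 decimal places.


Differences: [3, 2, 1, 3, 3]
Squared errors: [9, 4, 1, 9, 9]
Sum of squared errors = 32
MSE = 32 / 5 = 6.40

6.40


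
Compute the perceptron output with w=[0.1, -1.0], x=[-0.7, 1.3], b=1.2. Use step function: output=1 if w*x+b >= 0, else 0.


z = w . x + b
= 0.1*-0.7 + -1.0*1.3 + 1.2
= -0.07 + -1.3 + 1.2
= -1.37 + 1.2
= -0.17
Since z = -0.17 < 0, output = 0

0


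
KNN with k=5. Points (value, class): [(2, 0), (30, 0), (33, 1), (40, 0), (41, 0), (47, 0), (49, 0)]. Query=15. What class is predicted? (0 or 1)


Distances from query 15:
Point 2 (class 0): distance = 13
Point 30 (class 0): distance = 15
Point 33 (class 1): distance = 18
Point 40 (class 0): distance = 25
Point 41 (class 0): distance = 26
K=5 nearest neighbors: classes = [0, 0, 1, 0, 0]
Votes for class 1: 1 / 5
Majority vote => class 0

0


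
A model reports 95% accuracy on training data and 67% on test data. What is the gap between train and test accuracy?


Gap = train_accuracy - test_accuracy
= 95 - 67
= 28%
This large gap strongly indicates overfitting.

28


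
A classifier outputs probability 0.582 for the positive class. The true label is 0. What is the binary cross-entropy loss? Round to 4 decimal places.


For y=0: Loss = -log(1-p)
= -log(1 - 0.582)
= -log(0.418)
= -(-0.8723)
= 0.8723

0.8723


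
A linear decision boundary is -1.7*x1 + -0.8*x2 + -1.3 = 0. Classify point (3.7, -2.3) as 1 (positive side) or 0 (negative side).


Compute -1.7 * 3.7 + -0.8 * -2.3 + -1.3
= -6.29 + 1.84 + -1.3
= -5.75
Since -5.75 < 0, the point is on the negative side.

0


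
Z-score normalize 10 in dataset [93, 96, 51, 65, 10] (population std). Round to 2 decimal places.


Mean = (93 + 96 + 51 + 65 + 10) / 5 = 63.0
Variance = sum((x_i - mean)^2) / n = 989.2
Std = sqrt(989.2) = 31.4516
Z = (x - mean) / std
= (10 - 63.0) / 31.4516
= -53.0 / 31.4516
= -1.69

-1.69


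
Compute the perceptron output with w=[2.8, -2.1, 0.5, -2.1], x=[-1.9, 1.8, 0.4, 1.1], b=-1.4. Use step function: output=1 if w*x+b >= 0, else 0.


z = w . x + b
= 2.8*-1.9 + -2.1*1.8 + 0.5*0.4 + -2.1*1.1 + -1.4
= -5.32 + -3.78 + 0.2 + -2.31 + -1.4
= -11.21 + -1.4
= -12.61
Since z = -12.61 < 0, output = 0

0


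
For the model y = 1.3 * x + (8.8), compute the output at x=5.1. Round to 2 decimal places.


y = 1.3 * 5.1 + (8.8)
= 6.63 + (8.8)
= 15.43

15.43


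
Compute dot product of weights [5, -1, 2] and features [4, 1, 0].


Element-wise products:
5 * 4 = 20
-1 * 1 = -1
2 * 0 = 0
Sum = 20 + -1 + 0
= 19

19


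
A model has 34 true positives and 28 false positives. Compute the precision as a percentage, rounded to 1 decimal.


Precision = TP / (TP + FP) * 100
= 34 / (34 + 28)
= 34 / 62
= 0.5484
= 54.8%

54.8


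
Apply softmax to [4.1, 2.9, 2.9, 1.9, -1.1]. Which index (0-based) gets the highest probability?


Softmax is a monotonic transformation, so it preserves the argmax.
We need to find the index of the maximum logit.
Index 0: 4.1
Index 1: 2.9
Index 2: 2.9
Index 3: 1.9
Index 4: -1.1
Maximum logit = 4.1 at index 0

0


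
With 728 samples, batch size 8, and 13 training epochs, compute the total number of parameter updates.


Iterations per epoch = 728 / 8 = 91
Total updates = iterations_per_epoch * epochs
= 91 * 13
= 1183

1183


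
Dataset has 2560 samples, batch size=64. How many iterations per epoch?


Iterations per epoch = dataset_size / batch_size
= 2560 / 64
= 40

40


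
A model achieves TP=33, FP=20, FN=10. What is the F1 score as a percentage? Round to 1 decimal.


Precision = TP / (TP + FP) = 33 / 53 = 0.6226
Recall = TP / (TP + FN) = 33 / 43 = 0.7674
F1 = 2 * P * R / (P + R)
= 2 * 0.6226 * 0.7674 / (0.6226 + 0.7674)
= 0.9557 / 1.3901
= 0.6875
As percentage: 68.8%

68.8


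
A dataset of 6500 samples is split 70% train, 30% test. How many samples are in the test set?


Train samples = 6500 * 70% = 4550
Test samples = 6500 - 4550
= 1950

1950


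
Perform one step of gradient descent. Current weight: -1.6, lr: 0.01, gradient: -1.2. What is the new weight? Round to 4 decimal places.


w_new = w_old - lr * gradient
= -1.6 - 0.01 * -1.2
= -1.6 - (-0.012)
= -1.5880

-1.5880


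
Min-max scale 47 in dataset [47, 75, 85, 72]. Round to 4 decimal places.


Min = 47, Max = 85
Range = 85 - 47 = 38
Scaled = (x - min) / (max - min)
= (47 - 47) / 38
= 0 / 38
= 0.0000

0.0000


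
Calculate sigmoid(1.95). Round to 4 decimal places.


sigmoid(z) = 1 / (1 + exp(-z))
exp(-(1.95)) = exp(-1.95) = 0.1423
1 + 0.1423 = 1.1423
1 / 1.1423 = 0.8754

0.8754


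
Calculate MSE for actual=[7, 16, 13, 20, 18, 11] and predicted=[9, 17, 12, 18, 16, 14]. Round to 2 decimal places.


Differences: [-2, -1, 1, 2, 2, -3]
Squared errors: [4, 1, 1, 4, 4, 9]
Sum of squared errors = 23
MSE = 23 / 6 = 3.83

3.83


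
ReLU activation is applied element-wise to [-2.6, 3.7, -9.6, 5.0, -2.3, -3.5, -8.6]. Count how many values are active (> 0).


ReLU(x) = max(0, x) for each element:
ReLU(-2.6) = 0
ReLU(3.7) = 3.7
ReLU(-9.6) = 0
ReLU(5.0) = 5.0
ReLU(-2.3) = 0
ReLU(-3.5) = 0
ReLU(-8.6) = 0
Active neurons (>0): 2

2


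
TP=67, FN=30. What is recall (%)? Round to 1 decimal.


Recall = TP / (TP + FN) * 100
= 67 / (67 + 30)
= 67 / 97
= 0.6907
= 69.1%

69.1


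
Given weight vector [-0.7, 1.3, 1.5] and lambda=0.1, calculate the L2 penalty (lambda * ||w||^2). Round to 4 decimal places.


Squaring each weight:
(-0.7)^2 = 0.49
1.3^2 = 1.69
1.5^2 = 2.25
Sum of squares = 4.43
Penalty = 0.1 * 4.43 = 0.4430

0.4430


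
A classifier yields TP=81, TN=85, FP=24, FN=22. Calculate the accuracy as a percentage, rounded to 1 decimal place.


Accuracy = (TP + TN) / (TP + TN + FP + FN) * 100
= (81 + 85) / (81 + 85 + 24 + 22)
= 166 / 212
= 0.783
= 78.3%

78.3


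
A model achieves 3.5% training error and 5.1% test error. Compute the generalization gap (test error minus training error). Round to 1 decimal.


Generalization gap = test_error - train_error
= 5.1 - 3.5
= 1.6%
A small gap suggests good generalization.

1.6


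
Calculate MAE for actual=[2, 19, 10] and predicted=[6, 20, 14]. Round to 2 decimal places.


Absolute errors: [4, 1, 4]
Sum of absolute errors = 9
MAE = 9 / 3 = 3.00

3.00


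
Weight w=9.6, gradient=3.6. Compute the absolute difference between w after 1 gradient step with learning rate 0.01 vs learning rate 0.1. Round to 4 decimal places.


With lr=0.01: w_new = 9.6 - 0.01 * 3.6 = 9.564
With lr=0.1: w_new = 9.6 - 0.1 * 3.6 = 9.24
Absolute difference = |9.564 - 9.24|
= 0.3240

0.3240


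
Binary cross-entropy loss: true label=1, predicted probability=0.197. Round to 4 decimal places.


For y=1: Loss = -log(p)
= -log(0.197)
= -(-1.6246)
= 1.6246

1.6246


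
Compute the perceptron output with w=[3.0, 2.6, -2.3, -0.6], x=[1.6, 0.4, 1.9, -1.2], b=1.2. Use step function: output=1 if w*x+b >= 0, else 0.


z = w . x + b
= 3.0*1.6 + 2.6*0.4 + -2.3*1.9 + -0.6*-1.2 + 1.2
= 4.8 + 1.04 + -4.37 + 0.72 + 1.2
= 2.19 + 1.2
= 3.39
Since z = 3.39 >= 0, output = 1

1


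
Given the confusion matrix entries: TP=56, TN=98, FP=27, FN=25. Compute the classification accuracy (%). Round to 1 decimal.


Accuracy = (TP + TN) / (TP + TN + FP + FN) * 100
= (56 + 98) / (56 + 98 + 27 + 25)
= 154 / 206
= 0.7476
= 74.8%

74.8


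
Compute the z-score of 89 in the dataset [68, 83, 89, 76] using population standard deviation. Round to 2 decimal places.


Mean = (68 + 83 + 89 + 76) / 4 = 79.0
Variance = sum((x_i - mean)^2) / n = 61.5
Std = sqrt(61.5) = 7.8422
Z = (x - mean) / std
= (89 - 79.0) / 7.8422
= 10.0 / 7.8422
= 1.28

1.28


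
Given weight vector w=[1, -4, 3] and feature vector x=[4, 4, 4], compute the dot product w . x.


Element-wise products:
1 * 4 = 4
-4 * 4 = -16
3 * 4 = 12
Sum = 4 + -16 + 12
= 0

0


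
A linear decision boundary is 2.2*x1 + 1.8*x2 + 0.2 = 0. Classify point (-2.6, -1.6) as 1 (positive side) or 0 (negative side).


Compute 2.2 * -2.6 + 1.8 * -1.6 + 0.2
= -5.72 + -2.88 + 0.2
= -8.4
Since -8.4 < 0, the point is on the negative side.

0


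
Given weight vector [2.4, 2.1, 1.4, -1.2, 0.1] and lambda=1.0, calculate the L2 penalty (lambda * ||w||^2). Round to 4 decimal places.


Squaring each weight:
2.4^2 = 5.76
2.1^2 = 4.41
1.4^2 = 1.96
(-1.2)^2 = 1.44
0.1^2 = 0.01
Sum of squares = 13.58
Penalty = 1.0 * 13.58 = 13.5800

13.5800


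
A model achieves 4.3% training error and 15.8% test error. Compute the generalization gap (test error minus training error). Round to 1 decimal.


Generalization gap = test_error - train_error
= 15.8 - 4.3
= 11.5%
A large gap suggests overfitting.

11.5


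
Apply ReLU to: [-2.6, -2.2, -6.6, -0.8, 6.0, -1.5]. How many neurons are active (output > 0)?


ReLU(x) = max(0, x) for each element:
ReLU(-2.6) = 0
ReLU(-2.2) = 0
ReLU(-6.6) = 0
ReLU(-0.8) = 0
ReLU(6.0) = 6.0
ReLU(-1.5) = 0
Active neurons (>0): 1

1
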